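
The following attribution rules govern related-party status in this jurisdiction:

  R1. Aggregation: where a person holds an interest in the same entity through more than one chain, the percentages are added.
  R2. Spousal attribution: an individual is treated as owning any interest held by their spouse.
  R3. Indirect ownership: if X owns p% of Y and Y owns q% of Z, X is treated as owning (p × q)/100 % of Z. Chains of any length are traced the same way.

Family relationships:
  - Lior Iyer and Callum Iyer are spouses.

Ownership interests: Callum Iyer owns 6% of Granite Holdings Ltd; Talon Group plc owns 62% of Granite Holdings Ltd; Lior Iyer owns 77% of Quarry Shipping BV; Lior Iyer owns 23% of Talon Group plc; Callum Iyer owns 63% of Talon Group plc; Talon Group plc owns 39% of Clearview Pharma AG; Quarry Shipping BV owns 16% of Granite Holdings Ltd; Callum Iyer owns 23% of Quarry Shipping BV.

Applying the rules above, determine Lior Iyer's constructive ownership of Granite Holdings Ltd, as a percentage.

By spousal attribution (R2), Lior Iyer is treated as also owning Callum Iyer's interest in Quarry Shipping BV, giving 77% + 23% = 100%.
By spousal attribution (R2), Lior Iyer is treated as also owning Callum Iyer's interest in Talon Group plc, giving 23% + 63% = 86%.
By spousal attribution (R2), Lior Iyer is treated as owning Callum Iyer's 6% interest in Granite Holdings Ltd.
Chain via Quarry Shipping BV (R3): 100% × 16% = 16% of Granite Holdings Ltd.
Chain via Talon Group plc (R3): 86% × 62% = 53.32% of Granite Holdings Ltd.
Direct interest in Granite Holdings Ltd: 6%.
Aggregating (R1): 16% + 53.32% + 6% = 75.32%.

75.32%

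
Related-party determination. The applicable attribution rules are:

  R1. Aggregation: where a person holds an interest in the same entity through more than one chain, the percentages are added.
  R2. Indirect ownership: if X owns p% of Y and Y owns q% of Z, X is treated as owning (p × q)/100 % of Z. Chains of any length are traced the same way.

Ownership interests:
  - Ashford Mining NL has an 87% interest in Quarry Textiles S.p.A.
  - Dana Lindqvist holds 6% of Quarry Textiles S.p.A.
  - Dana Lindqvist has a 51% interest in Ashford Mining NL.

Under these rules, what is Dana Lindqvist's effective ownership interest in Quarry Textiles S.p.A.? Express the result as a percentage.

50.37%

Chain via Ashford Mining NL (R2): 51% × 87% = 44.37% of Quarry Textiles S.p.A.
Direct interest in Quarry Textiles S.p.A: 6%.
Aggregating (R1): 44.37% + 6% = 50.37%.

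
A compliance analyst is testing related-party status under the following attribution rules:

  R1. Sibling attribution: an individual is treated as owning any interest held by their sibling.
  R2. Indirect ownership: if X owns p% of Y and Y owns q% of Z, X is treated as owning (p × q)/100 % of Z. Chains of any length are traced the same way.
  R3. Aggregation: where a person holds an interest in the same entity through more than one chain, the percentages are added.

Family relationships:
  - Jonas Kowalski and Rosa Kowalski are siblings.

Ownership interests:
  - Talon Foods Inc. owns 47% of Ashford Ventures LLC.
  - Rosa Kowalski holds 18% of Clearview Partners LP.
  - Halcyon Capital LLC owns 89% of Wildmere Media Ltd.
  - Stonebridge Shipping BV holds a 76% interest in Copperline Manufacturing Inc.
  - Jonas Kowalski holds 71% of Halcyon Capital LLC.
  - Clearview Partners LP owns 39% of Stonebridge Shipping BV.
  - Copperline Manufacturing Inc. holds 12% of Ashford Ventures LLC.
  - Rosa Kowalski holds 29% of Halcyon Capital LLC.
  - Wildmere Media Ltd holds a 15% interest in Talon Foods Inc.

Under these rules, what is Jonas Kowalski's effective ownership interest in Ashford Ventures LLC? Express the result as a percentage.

6.914724%

By sibling attribution (R1), Jonas Kowalski is treated as also owning Rosa Kowalski's interest in Halcyon Capital LLC, giving 71% + 29% = 100%.
By sibling attribution (R1), Jonas Kowalski is treated as owning Rosa Kowalski's 18% interest in Clearview Partners LP.
Chain via Halcyon Capital LLC → Wildmere Media Ltd → Talon Foods Inc. (R2): 100% × 89% × 15% × 47% = 6.2745% of Ashford Ventures LLC.
Chain via Clearview Partners LP → Stonebridge Shipping BV → Copperline Manufacturing Inc. (R2): 18% × 39% × 76% × 12% = 0.640224% of Ashford Ventures LLC.
Aggregating (R3): 6.2745% + 0.640224% = 6.914724%.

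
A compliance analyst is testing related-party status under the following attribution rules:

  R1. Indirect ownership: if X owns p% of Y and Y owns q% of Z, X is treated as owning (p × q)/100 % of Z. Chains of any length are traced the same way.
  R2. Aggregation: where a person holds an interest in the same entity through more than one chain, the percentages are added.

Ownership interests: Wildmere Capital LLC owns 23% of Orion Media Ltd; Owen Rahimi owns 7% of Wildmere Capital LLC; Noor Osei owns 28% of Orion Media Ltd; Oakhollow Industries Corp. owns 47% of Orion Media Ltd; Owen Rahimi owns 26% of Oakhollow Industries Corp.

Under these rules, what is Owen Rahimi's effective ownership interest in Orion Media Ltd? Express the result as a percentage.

13.83%

Chain via Wildmere Capital LLC (R1): 7% × 23% = 1.61% of Orion Media Ltd.
Chain via Oakhollow Industries Corp. (R1): 26% × 47% = 12.22% of Orion Media Ltd.
Aggregating (R2): 1.61% + 12.22% = 13.83%.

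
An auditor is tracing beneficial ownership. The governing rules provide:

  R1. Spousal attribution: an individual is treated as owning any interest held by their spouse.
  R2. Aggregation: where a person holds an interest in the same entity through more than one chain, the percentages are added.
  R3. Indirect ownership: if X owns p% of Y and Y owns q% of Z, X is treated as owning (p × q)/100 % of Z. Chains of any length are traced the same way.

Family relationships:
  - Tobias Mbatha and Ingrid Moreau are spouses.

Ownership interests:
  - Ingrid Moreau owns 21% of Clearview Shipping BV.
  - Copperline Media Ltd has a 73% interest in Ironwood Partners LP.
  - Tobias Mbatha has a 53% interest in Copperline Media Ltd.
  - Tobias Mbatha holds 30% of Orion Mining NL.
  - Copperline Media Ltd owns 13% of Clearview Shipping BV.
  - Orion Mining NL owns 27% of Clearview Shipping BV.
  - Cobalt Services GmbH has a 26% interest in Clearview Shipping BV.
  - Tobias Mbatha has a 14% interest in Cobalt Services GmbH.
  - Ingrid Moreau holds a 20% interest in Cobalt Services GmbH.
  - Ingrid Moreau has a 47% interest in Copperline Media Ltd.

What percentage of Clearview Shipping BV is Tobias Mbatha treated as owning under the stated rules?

50.94%

By spousal attribution (R1), Tobias Mbatha is treated as also owning Ingrid Moreau's interest in Cobalt Services GmbH, giving 14% + 20% = 34%.
By spousal attribution (R1), Tobias Mbatha is treated as also owning Ingrid Moreau's interest in Copperline Media Ltd, giving 53% + 47% = 100%.
By spousal attribution (R1), Tobias Mbatha is treated as owning Ingrid Moreau's 21% interest in Clearview Shipping BV.
Chain via Cobalt Services GmbH (R3): 34% × 26% = 8.84% of Clearview Shipping BV.
Chain via Orion Mining NL (R3): 30% × 27% = 8.1% of Clearview Shipping BV.
Chain via Copperline Media Ltd (R3): 100% × 13% = 13% of Clearview Shipping BV.
Direct interest in Clearview Shipping BV: 21%.
Aggregating (R2): 8.84% + 8.1% + 13% + 21% = 50.94%.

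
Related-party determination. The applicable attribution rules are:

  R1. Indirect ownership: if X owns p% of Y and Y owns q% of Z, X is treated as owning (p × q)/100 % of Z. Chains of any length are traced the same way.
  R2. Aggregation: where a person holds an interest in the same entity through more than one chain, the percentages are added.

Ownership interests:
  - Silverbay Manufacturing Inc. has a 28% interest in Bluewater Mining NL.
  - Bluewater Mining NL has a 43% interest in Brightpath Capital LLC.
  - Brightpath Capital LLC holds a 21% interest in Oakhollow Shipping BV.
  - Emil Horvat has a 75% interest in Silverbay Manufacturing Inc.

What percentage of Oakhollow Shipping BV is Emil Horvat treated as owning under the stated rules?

Chain via Silverbay Manufacturing Inc. → Bluewater Mining NL → Brightpath Capital LLC (R1): 75% × 28% × 43% × 21% = 1.8963% of Oakhollow Shipping BV.

1.8963%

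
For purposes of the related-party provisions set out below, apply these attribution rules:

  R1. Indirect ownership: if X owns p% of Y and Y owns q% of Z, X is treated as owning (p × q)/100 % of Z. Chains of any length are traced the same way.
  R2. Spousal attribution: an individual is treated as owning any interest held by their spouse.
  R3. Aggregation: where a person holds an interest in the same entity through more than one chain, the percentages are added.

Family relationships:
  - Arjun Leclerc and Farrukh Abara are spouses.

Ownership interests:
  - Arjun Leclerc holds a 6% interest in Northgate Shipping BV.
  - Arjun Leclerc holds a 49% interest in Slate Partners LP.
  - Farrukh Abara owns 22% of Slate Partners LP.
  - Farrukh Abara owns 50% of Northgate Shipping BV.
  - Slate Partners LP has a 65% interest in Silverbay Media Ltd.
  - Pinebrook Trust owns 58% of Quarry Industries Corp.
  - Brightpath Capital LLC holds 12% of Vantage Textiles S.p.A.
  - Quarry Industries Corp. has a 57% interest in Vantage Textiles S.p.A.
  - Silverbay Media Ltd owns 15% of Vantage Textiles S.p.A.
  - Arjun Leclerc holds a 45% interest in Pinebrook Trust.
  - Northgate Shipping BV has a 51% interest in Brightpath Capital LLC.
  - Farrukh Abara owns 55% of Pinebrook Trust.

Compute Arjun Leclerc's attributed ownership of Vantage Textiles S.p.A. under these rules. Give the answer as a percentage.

By spousal attribution (R2), Arjun Leclerc is treated as also owning Farrukh Abara's interest in Slate Partners LP, giving 49% + 22% = 71%.
By spousal attribution (R2), Arjun Leclerc is treated as also owning Farrukh Abara's interest in Pinebrook Trust, giving 45% + 55% = 100%.
By spousal attribution (R2), Arjun Leclerc is treated as also owning Farrukh Abara's interest in Northgate Shipping BV, giving 6% + 50% = 56%.
Chain via Slate Partners LP → Silverbay Media Ltd (R1): 71% × 65% × 15% = 6.9225% of Vantage Textiles S.p.A.
Chain via Pinebrook Trust → Quarry Industries Corp. (R1): 100% × 58% × 57% = 33.06% of Vantage Textiles S.p.A.
Chain via Northgate Shipping BV → Brightpath Capital LLC (R1): 56% × 51% × 12% = 3.4272% of Vantage Textiles S.p.A.
Aggregating (R3): 6.9225% + 33.06% + 3.4272% = 43.4097%.

43.4097%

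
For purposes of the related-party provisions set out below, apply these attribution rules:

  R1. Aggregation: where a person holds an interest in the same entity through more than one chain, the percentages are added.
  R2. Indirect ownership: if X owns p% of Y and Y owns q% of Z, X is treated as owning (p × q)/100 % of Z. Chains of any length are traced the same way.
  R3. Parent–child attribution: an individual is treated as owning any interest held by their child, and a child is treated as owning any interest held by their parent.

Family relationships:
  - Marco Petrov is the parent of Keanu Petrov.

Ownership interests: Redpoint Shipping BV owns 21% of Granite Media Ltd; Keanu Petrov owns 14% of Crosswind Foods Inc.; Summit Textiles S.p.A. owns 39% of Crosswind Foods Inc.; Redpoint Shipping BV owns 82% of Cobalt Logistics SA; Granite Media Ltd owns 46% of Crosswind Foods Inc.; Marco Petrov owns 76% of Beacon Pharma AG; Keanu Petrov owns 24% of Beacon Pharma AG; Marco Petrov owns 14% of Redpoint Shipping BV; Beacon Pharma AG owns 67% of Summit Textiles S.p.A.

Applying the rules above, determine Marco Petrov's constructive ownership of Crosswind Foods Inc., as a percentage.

By parent–child attribution (R3), Marco Petrov is treated as also owning Keanu Petrov's interest in Beacon Pharma AG, giving 76% + 24% = 100%.
By parent–child attribution (R3), Marco Petrov is treated as owning Keanu Petrov's 14% interest in Crosswind Foods Inc.
Chain via Redpoint Shipping BV → Granite Media Ltd (R2): 14% × 21% × 46% = 1.3524% of Crosswind Foods Inc.
Chain via Beacon Pharma AG → Summit Textiles S.p.A. (R2): 100% × 67% × 39% = 26.13% of Crosswind Foods Inc.
Direct interest in Crosswind Foods Inc: 14%.
Aggregating (R1): 1.3524% + 26.13% + 14% = 41.4824%.

41.4824%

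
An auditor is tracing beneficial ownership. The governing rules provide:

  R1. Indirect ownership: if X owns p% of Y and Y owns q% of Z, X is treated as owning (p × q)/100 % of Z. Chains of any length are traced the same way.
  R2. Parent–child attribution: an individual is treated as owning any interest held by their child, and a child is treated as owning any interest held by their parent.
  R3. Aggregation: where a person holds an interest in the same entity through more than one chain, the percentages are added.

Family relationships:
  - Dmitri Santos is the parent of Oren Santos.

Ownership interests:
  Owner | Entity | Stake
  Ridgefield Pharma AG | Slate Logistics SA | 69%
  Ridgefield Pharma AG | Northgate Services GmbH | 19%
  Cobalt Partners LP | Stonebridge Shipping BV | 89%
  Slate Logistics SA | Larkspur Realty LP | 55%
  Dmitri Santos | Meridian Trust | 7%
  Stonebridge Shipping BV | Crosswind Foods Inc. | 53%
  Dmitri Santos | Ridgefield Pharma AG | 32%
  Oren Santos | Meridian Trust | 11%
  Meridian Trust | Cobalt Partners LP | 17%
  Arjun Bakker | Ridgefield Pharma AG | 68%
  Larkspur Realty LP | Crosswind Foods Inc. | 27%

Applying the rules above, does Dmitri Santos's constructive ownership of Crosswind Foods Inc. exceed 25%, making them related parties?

By parent–child attribution (R2), Dmitri Santos is treated as also owning Oren Santos's interest in Meridian Trust, giving 7% + 11% = 18%.
Chain via Ridgefield Pharma AG → Slate Logistics SA → Larkspur Realty LP (R1): 32% × 69% × 55% × 27% = 3.27888% of Crosswind Foods Inc.
Chain via Meridian Trust → Cobalt Partners LP → Stonebridge Shipping BV (R1): 18% × 17% × 89% × 53% = 1.443402% of Crosswind Foods Inc.
Aggregating (R3): 3.27888% + 1.443402% = 4.722282%.
4.722282% does not exceed the 25% threshold, so Dmitri is not a related party to Crosswind Foods Inc.

No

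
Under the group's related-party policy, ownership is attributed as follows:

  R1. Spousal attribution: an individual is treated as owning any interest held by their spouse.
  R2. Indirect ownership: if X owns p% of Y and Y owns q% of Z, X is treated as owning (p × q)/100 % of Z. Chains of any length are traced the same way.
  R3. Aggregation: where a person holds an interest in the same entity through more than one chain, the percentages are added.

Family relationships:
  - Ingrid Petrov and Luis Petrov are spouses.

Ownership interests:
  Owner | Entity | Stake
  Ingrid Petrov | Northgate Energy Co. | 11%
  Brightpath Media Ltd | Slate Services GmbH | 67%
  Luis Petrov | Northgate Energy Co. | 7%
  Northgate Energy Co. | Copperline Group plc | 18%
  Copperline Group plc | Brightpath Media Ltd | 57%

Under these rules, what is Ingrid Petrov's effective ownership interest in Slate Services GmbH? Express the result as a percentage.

By spousal attribution (R1), Ingrid Petrov is treated as also owning Luis Petrov's interest in Northgate Energy Co, giving 11% + 7% = 18%.
Chain via Northgate Energy Co. → Copperline Group plc → Brightpath Media Ltd (R2): 18% × 18% × 57% × 67% = 1.237356% of Slate Services GmbH.

1.237356%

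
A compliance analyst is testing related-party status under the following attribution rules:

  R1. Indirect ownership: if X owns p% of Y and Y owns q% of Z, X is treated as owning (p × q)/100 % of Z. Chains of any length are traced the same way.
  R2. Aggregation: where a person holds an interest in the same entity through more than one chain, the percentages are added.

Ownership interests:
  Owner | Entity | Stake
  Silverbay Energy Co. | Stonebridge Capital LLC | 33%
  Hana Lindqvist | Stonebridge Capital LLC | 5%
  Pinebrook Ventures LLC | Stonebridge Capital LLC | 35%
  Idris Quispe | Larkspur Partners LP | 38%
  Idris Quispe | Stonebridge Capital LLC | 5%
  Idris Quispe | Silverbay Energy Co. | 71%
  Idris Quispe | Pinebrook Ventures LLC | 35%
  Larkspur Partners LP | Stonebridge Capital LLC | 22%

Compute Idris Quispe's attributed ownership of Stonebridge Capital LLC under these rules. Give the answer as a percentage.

Chain via Pinebrook Ventures LLC (R1): 35% × 35% = 12.25% of Stonebridge Capital LLC.
Chain via Silverbay Energy Co. (R1): 71% × 33% = 23.43% of Stonebridge Capital LLC.
Chain via Larkspur Partners LP (R1): 38% × 22% = 8.36% of Stonebridge Capital LLC.
Direct interest in Stonebridge Capital LLC: 5%.
Aggregating (R2): 12.25% + 23.43% + 8.36% + 5% = 49.04%.

49.04%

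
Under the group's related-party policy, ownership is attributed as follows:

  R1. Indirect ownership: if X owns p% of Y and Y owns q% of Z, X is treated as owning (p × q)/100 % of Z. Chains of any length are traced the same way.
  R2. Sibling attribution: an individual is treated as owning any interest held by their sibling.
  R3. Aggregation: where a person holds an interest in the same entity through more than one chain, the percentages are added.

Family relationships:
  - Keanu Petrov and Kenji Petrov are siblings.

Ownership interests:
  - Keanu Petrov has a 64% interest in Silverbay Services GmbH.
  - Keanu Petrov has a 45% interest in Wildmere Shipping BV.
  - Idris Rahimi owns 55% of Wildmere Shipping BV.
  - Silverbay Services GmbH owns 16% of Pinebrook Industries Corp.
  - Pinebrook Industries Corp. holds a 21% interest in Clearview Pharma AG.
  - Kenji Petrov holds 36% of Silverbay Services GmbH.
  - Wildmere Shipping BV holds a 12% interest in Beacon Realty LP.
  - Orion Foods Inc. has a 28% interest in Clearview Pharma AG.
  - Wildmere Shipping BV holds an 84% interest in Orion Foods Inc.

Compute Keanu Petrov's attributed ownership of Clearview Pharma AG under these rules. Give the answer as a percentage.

13.944%

By sibling attribution (R2), Keanu Petrov is treated as also owning Kenji Petrov's interest in Silverbay Services GmbH, giving 64% + 36% = 100%.
Chain via Silverbay Services GmbH → Pinebrook Industries Corp. (R1): 100% × 16% × 21% = 3.36% of Clearview Pharma AG.
Chain via Wildmere Shipping BV → Orion Foods Inc. (R1): 45% × 84% × 28% = 10.584% of Clearview Pharma AG.
Aggregating (R3): 3.36% + 10.584% = 13.944%.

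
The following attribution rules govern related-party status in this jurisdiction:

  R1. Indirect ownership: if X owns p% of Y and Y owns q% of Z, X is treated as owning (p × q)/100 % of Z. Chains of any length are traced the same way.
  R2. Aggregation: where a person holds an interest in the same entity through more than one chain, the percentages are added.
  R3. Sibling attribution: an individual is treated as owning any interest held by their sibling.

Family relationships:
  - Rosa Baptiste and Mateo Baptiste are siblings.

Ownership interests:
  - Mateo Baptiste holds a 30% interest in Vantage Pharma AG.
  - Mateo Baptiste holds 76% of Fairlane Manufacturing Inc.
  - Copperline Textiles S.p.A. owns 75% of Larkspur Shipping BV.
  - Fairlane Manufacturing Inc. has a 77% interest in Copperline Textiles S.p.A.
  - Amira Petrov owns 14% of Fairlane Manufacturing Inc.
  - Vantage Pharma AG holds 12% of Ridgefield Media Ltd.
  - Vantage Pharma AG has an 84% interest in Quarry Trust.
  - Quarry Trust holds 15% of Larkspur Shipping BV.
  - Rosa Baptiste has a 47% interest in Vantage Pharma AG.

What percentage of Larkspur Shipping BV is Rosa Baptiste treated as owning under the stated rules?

By sibling attribution (R3), Rosa Baptiste is treated as also owning Mateo Baptiste's interest in Vantage Pharma AG, giving 47% + 30% = 77%.
By sibling attribution (R3), Rosa Baptiste is treated as owning Mateo Baptiste's 76% interest in Fairlane Manufacturing Inc.
Chain via Vantage Pharma AG → Quarry Trust (R1): 77% × 84% × 15% = 9.702% of Larkspur Shipping BV.
Chain via Fairlane Manufacturing Inc. → Copperline Textiles S.p.A. (R1): 76% × 77% × 75% = 43.89% of Larkspur Shipping BV.
Aggregating (R2): 9.702% + 43.89% = 53.592%.

53.592%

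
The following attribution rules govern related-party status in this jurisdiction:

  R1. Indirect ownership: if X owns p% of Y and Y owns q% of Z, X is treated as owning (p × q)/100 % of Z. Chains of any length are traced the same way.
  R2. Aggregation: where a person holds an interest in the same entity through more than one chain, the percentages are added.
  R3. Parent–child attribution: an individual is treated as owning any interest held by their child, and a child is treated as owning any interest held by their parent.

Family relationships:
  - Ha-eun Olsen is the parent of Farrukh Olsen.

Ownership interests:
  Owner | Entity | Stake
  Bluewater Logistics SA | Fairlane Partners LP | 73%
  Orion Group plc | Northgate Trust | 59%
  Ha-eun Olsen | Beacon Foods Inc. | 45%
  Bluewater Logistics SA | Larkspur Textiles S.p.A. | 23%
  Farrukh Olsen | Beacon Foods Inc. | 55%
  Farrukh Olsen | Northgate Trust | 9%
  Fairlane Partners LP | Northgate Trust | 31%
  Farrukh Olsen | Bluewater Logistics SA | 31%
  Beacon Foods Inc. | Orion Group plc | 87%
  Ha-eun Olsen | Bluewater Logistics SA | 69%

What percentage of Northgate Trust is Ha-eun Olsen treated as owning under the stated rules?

By parent–child attribution (R3), Ha-eun Olsen is treated as also owning Farrukh Olsen's interest in Bluewater Logistics SA, giving 69% + 31% = 100%.
By parent–child attribution (R3), Ha-eun Olsen is treated as also owning Farrukh Olsen's interest in Beacon Foods Inc, giving 45% + 55% = 100%.
By parent–child attribution (R3), Ha-eun Olsen is treated as owning Farrukh Olsen's 9% interest in Northgate Trust.
Chain via Bluewater Logistics SA → Fairlane Partners LP (R1): 100% × 73% × 31% = 22.63% of Northgate Trust.
Chain via Beacon Foods Inc. → Orion Group plc (R1): 100% × 87% × 59% = 51.33% of Northgate Trust.
Direct interest in Northgate Trust: 9%.
Aggregating (R2): 22.63% + 51.33% + 9% = 82.96%.

82.96%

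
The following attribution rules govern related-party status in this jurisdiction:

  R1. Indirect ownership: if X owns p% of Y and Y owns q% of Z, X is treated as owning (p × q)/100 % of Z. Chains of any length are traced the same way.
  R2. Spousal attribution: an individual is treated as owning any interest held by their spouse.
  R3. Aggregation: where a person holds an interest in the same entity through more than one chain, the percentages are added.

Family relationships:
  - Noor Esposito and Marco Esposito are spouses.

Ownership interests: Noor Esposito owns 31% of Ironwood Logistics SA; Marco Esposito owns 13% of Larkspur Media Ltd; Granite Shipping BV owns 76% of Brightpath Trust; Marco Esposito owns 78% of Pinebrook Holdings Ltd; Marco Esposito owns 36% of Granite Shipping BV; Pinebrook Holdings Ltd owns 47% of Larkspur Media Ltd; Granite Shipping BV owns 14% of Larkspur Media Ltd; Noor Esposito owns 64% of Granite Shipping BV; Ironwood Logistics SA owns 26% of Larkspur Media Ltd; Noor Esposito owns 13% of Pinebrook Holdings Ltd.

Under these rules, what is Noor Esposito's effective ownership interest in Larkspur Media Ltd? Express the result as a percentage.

By spousal attribution (R2), Noor Esposito is treated as also owning Marco Esposito's interest in Granite Shipping BV, giving 64% + 36% = 100%.
By spousal attribution (R2), Noor Esposito is treated as also owning Marco Esposito's interest in Pinebrook Holdings Ltd, giving 13% + 78% = 91%.
By spousal attribution (R2), Noor Esposito is treated as owning Marco Esposito's 13% interest in Larkspur Media Ltd.
Chain via Granite Shipping BV (R1): 100% × 14% = 14% of Larkspur Media Ltd.
Chain via Ironwood Logistics SA (R1): 31% × 26% = 8.06% of Larkspur Media Ltd.
Chain via Pinebrook Holdings Ltd (R1): 91% × 47% = 42.77% of Larkspur Media Ltd.
Direct interest in Larkspur Media Ltd: 13%.
Aggregating (R3): 14% + 8.06% + 42.77% + 13% = 77.83%.

77.83%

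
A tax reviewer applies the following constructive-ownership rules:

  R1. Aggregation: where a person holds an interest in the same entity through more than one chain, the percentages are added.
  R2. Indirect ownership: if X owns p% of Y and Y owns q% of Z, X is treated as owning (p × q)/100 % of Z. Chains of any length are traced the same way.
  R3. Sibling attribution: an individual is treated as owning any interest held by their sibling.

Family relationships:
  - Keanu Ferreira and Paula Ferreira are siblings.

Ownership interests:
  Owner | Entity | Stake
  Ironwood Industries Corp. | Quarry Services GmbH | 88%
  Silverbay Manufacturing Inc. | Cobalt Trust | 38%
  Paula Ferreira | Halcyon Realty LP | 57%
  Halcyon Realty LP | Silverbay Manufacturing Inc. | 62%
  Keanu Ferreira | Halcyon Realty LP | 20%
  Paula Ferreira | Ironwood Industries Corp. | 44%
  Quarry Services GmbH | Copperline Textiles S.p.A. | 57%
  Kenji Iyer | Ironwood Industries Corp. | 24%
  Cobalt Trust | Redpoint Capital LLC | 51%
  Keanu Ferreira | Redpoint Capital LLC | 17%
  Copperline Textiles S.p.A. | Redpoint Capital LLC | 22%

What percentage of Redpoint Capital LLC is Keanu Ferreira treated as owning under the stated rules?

By sibling attribution (R3), Keanu Ferreira is treated as also owning Paula Ferreira's interest in Halcyon Realty LP, giving 20% + 57% = 77%.
By sibling attribution (R3), Keanu Ferreira is treated as owning Paula Ferreira's 44% interest in Ironwood Industries Corp.
Chain via Halcyon Realty LP → Silverbay Manufacturing Inc. → Cobalt Trust (R2): 77% × 62% × 38% × 51% = 9.252012% of Redpoint Capital LLC.
Direct interest in Redpoint Capital LLC: 17%.
Chain via Ironwood Industries Corp. → Quarry Services GmbH → Copperline Textiles S.p.A. (R2): 44% × 88% × 57% × 22% = 4.855488% of Redpoint Capital LLC.
Aggregating (R1): 9.252012% + 17% + 4.855488% = 31.1075%.

31.1075%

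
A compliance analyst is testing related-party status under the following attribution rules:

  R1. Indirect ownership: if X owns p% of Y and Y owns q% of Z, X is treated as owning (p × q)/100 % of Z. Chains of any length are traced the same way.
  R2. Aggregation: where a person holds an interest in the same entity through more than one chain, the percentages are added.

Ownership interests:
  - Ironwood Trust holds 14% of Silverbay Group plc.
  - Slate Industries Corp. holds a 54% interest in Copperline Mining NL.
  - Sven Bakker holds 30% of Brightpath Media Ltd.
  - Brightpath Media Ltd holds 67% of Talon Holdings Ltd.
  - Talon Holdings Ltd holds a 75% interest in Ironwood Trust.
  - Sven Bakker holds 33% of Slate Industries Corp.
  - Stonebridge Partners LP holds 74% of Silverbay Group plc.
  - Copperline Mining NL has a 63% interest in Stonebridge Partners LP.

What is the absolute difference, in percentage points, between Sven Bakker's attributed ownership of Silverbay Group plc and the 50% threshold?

Chain via Slate Industries Corp. → Copperline Mining NL → Stonebridge Partners LP (R1): 33% × 54% × 63% × 74% = 8.307684% of Silverbay Group plc.
Chain via Brightpath Media Ltd → Talon Holdings Ltd → Ironwood Trust (R1): 30% × 67% × 75% × 14% = 2.1105% of Silverbay Group plc.
Aggregating (R2): 8.307684% + 2.1105% = 10.418184%.
10.418184% falls short of the 50% threshold by 39.581816 percentage points.

39.581816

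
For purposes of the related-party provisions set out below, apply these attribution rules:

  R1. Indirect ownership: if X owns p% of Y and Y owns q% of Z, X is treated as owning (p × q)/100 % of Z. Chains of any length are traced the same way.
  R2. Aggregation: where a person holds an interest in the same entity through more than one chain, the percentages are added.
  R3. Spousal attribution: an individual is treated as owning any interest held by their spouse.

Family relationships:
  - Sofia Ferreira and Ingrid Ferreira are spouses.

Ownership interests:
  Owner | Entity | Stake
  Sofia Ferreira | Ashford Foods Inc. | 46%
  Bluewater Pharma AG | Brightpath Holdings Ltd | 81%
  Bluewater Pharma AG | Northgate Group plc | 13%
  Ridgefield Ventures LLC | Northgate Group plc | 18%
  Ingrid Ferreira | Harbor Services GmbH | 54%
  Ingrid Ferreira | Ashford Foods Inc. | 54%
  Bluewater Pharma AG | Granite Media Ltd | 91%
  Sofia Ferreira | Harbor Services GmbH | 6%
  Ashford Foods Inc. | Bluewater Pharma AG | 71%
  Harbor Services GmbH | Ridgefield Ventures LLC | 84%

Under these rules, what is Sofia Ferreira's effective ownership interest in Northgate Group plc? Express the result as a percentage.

By spousal attribution (R3), Sofia Ferreira is treated as also owning Ingrid Ferreira's interest in Harbor Services GmbH, giving 6% + 54% = 60%.
By spousal attribution (R3), Sofia Ferreira is treated as also owning Ingrid Ferreira's interest in Ashford Foods Inc, giving 46% + 54% = 100%.
Chain via Harbor Services GmbH → Ridgefield Ventures LLC (R1): 60% × 84% × 18% = 9.072% of Northgate Group plc.
Chain via Ashford Foods Inc. → Bluewater Pharma AG (R1): 100% × 71% × 13% = 9.23% of Northgate Group plc.
Aggregating (R2): 9.072% + 9.23% = 18.302%.

18.302%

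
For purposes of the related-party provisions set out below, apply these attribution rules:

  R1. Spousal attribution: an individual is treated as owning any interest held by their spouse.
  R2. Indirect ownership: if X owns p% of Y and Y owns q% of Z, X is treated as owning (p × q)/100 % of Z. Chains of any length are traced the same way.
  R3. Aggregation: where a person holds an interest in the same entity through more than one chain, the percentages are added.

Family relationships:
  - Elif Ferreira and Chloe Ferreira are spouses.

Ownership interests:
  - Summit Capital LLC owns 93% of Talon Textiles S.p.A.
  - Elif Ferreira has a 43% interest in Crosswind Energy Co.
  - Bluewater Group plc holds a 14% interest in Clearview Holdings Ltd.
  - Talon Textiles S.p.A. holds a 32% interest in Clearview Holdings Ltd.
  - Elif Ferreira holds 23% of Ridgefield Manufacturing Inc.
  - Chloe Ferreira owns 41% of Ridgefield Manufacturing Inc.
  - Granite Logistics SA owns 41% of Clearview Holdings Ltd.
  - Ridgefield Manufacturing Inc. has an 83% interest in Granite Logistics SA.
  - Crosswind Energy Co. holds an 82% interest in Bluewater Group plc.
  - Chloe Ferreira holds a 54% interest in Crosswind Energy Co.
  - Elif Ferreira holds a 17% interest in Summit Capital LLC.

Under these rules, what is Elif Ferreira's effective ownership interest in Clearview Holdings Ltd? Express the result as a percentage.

37.974%

By spousal attribution (R1), Elif Ferreira is treated as also owning Chloe Ferreira's interest in Ridgefield Manufacturing Inc, giving 23% + 41% = 64%.
By spousal attribution (R1), Elif Ferreira is treated as also owning Chloe Ferreira's interest in Crosswind Energy Co, giving 43% + 54% = 97%.
Chain via Summit Capital LLC → Talon Textiles S.p.A. (R2): 17% × 93% × 32% = 5.0592% of Clearview Holdings Ltd.
Chain via Ridgefield Manufacturing Inc. → Granite Logistics SA (R2): 64% × 83% × 41% = 21.7792% of Clearview Holdings Ltd.
Chain via Crosswind Energy Co. → Bluewater Group plc (R2): 97% × 82% × 14% = 11.1356% of Clearview Holdings Ltd.
Aggregating (R3): 5.0592% + 21.7792% + 11.1356% = 37.974%.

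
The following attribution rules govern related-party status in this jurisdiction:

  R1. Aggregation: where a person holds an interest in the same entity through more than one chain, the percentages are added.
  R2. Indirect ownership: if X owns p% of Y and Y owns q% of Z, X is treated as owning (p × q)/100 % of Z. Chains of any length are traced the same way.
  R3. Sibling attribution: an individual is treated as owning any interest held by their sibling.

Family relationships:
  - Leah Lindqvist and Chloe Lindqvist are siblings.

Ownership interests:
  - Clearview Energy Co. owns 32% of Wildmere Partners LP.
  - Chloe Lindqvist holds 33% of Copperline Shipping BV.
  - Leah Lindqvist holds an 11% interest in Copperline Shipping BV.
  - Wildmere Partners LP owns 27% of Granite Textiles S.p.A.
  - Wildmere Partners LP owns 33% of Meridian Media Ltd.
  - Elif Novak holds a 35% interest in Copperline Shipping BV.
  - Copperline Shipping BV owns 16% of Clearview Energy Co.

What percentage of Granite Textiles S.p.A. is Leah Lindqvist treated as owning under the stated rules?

0.608256%

By sibling attribution (R3), Leah Lindqvist is treated as also owning Chloe Lindqvist's interest in Copperline Shipping BV, giving 11% + 33% = 44%.
Chain via Copperline Shipping BV → Clearview Energy Co. → Wildmere Partners LP (R2): 44% × 16% × 32% × 27% = 0.608256% of Granite Textiles S.p.A.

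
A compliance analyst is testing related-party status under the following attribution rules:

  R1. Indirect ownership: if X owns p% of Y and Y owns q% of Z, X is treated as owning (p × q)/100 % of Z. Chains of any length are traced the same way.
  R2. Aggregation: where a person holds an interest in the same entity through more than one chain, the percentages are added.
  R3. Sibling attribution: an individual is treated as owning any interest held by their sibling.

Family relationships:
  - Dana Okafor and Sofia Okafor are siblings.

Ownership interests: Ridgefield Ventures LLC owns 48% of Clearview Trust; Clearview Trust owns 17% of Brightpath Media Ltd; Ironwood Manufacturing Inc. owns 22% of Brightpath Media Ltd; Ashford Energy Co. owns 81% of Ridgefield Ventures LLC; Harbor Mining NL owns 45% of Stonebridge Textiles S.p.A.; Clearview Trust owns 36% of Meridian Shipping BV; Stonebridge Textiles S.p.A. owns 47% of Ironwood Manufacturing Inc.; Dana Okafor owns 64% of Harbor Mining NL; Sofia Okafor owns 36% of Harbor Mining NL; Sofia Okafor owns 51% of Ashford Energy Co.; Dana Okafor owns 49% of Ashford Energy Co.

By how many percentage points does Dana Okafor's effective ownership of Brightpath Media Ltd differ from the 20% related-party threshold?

8.7374

By sibling attribution (R3), Dana Okafor is treated as also owning Sofia Okafor's interest in Harbor Mining NL, giving 64% + 36% = 100%.
By sibling attribution (R3), Dana Okafor is treated as also owning Sofia Okafor's interest in Ashford Energy Co, giving 49% + 51% = 100%.
Chain via Harbor Mining NL → Stonebridge Textiles S.p.A. → Ironwood Manufacturing Inc. (R1): 100% × 45% × 47% × 22% = 4.653% of Brightpath Media Ltd.
Chain via Ashford Energy Co. → Ridgefield Ventures LLC → Clearview Trust (R1): 100% × 81% × 48% × 17% = 6.6096% of Brightpath Media Ltd.
Aggregating (R2): 4.653% + 6.6096% = 11.2626%.
11.2626% falls short of the 20% threshold by 8.7374 percentage points.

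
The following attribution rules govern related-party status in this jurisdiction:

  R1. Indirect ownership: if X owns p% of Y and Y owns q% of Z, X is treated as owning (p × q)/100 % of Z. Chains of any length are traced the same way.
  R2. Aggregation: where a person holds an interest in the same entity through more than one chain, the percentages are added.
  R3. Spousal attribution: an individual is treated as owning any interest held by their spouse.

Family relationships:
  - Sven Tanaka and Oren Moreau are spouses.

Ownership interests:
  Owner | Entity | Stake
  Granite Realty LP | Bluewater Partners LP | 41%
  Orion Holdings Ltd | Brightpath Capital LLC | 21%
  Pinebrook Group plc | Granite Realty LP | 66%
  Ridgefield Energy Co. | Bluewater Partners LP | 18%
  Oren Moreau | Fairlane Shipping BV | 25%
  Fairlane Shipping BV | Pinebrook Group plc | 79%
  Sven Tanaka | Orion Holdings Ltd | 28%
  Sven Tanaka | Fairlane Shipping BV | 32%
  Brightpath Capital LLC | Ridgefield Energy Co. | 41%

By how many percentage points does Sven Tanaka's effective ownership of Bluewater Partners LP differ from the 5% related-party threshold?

By spousal attribution (R3), Sven Tanaka is treated as also owning Oren Moreau's interest in Fairlane Shipping BV, giving 32% + 25% = 57%.
Chain via Orion Holdings Ltd → Brightpath Capital LLC → Ridgefield Energy Co. (R1): 28% × 21% × 41% × 18% = 0.433944% of Bluewater Partners LP.
Chain via Fairlane Shipping BV → Pinebrook Group plc → Granite Realty LP (R1): 57% × 79% × 66% × 41% = 12.185118% of Bluewater Partners LP.
Aggregating (R2): 0.433944% + 12.185118% = 12.619062%.
12.619062% exceeds the 5% threshold by 7.619062 percentage points.

7.619062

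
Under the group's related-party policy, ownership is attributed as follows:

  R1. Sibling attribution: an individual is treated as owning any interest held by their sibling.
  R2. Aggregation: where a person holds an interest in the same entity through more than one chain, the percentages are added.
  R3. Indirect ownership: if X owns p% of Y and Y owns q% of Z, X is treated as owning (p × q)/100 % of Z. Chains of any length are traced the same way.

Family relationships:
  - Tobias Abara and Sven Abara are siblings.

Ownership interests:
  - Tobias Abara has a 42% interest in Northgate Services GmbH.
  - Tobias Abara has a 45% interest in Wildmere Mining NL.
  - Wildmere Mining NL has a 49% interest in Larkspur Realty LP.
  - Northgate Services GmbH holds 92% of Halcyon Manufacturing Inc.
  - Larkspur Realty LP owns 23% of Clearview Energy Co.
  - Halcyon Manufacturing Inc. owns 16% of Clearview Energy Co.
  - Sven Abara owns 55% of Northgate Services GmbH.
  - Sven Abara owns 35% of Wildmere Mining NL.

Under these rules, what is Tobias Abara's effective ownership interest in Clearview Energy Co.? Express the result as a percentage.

By sibling attribution (R1), Tobias Abara is treated as also owning Sven Abara's interest in Northgate Services GmbH, giving 42% + 55% = 97%.
By sibling attribution (R1), Tobias Abara is treated as also owning Sven Abara's interest in Wildmere Mining NL, giving 45% + 35% = 80%.
Chain via Northgate Services GmbH → Halcyon Manufacturing Inc. (R3): 97% × 92% × 16% = 14.2784% of Clearview Energy Co.
Chain via Wildmere Mining NL → Larkspur Realty LP (R3): 80% × 49% × 23% = 9.016% of Clearview Energy Co.
Aggregating (R2): 14.2784% + 9.016% = 23.2944%.

23.2944%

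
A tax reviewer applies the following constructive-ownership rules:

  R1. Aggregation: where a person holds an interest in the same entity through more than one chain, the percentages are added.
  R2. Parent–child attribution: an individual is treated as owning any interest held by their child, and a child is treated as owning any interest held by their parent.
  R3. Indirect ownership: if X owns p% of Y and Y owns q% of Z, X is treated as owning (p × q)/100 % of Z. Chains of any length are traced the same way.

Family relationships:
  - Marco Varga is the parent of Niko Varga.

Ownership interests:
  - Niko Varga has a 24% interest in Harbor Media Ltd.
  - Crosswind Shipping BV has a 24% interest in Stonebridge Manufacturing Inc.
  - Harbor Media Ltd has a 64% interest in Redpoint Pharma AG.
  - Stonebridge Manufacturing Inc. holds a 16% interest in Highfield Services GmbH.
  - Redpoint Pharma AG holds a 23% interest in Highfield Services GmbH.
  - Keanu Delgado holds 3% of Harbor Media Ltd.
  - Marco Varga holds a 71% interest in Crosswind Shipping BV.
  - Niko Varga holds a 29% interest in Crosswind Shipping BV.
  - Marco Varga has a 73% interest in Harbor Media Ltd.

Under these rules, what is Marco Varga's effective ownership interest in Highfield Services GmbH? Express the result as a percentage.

By parent–child attribution (R2), Marco Varga is treated as also owning Niko Varga's interest in Harbor Media Ltd, giving 73% + 24% = 97%.
By parent–child attribution (R2), Marco Varga is treated as also owning Niko Varga's interest in Crosswind Shipping BV, giving 71% + 29% = 100%.
Chain via Harbor Media Ltd → Redpoint Pharma AG (R3): 97% × 64% × 23% = 14.2784% of Highfield Services GmbH.
Chain via Crosswind Shipping BV → Stonebridge Manufacturing Inc. (R3): 100% × 24% × 16% = 3.84% of Highfield Services GmbH.
Aggregating (R1): 14.2784% + 3.84% = 18.1184%.

18.1184%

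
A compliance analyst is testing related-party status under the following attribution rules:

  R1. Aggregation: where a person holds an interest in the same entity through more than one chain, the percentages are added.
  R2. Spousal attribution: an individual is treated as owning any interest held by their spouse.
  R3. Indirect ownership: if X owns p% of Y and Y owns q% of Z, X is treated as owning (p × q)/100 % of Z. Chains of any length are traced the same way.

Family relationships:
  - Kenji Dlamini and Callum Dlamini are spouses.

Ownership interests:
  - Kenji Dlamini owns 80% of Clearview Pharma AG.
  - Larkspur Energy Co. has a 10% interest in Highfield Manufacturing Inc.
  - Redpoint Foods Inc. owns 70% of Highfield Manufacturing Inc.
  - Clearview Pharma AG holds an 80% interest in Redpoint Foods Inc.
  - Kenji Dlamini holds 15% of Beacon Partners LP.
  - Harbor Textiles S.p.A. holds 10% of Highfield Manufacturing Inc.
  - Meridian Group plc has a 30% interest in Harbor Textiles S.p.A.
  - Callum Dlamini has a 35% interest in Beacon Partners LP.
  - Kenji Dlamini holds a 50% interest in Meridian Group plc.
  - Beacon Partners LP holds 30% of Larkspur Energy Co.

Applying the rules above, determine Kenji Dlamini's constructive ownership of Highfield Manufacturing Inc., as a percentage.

47.8%

By spousal attribution (R2), Kenji Dlamini is treated as also owning Callum Dlamini's interest in Beacon Partners LP, giving 15% + 35% = 50%.
Chain via Beacon Partners LP → Larkspur Energy Co. (R3): 50% × 30% × 10% = 1.5% of Highfield Manufacturing Inc.
Chain via Meridian Group plc → Harbor Textiles S.p.A. (R3): 50% × 30% × 10% = 1.5% of Highfield Manufacturing Inc.
Chain via Clearview Pharma AG → Redpoint Foods Inc. (R3): 80% × 80% × 70% = 44.8% of Highfield Manufacturing Inc.
Aggregating (R1): 1.5% + 1.5% + 44.8% = 47.8%.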